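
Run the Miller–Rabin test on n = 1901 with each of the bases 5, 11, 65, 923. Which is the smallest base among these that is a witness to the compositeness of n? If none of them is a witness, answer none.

n − 1 = 1900 = 2^2 · 475, so s = 2 and d = 475.
Base 5: x_0 = 5^475 mod 1901 = 1900. x_0 = 1900 ≡ −1, so 5 is not a witness.
Base 11: x_0 = 11^475 mod 1901 = 1. x_0 = 1, so 11 is not a witness.
Base 65: x_0 = 65^475 mod 1901 = 1900. x_0 = 1900 ≡ −1, so 65 is not a witness.
Base 923: x_0 = 923^475 mod 1901 = 218. x_0 is neither 1 nor 1900, so continue squaring. x_1 = 218^2 mod 1901 = 1900. x_1 ≡ −1, so 923 is not a witness.
No listed base is a witness for 1901.

none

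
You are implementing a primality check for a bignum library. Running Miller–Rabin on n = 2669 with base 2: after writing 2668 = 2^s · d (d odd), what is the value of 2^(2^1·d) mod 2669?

n − 1 = 2668 = 2^2 · 667, so s = 2 and d = 667.
Repeated squaring mod 2669: 2^1 ≡ 2, 2^2 ≡ 4, 2^4 ≡ 16, 2^8 ≡ 256, 2^16 ≡ 1480, 2^32 ≡ 1820, 2^64 ≡ 171, 2^128 ≡ 2551, 2^256 ≡ 579, 2^512 ≡ 1616.
667 = 512 + 128 + 16 + 8 + 2 + 1, so 2^667 ≡ 1616·2551·1480·256·4·2 ≡ 1436 (mod 2669).
x_0 = 1436.
x_1 = 1436^2 mod 2669 = 1628.

1628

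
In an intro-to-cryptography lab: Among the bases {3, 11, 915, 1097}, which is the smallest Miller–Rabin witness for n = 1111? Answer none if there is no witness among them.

n − 1 = 1110 = 2^1 · 555, so s = 1 and d = 555.
Base 3: x_0 = 3^555 mod 1111 = 969. x_0 ∉ {1, 1110} and s = 1, so 3 is a Miller–Rabin witness and 1111 is composite.
Base 11: x_0 = 11^555 mod 1111 = 44. x_0 ∉ {1, 1110} and s = 1, so 11 is a Miller–Rabin witness and 1111 is composite.
Base 915: x_0 = 915^555 mod 1111 = 1110. x_0 = 1110 ≡ −1, so 915 is not a witness.
Base 1097: x_0 = 1097^555 mod 1111 = 1011. x_0 ∉ {1, 1110} and s = 1, so 1097 is a Miller–Rabin witness and 1111 is composite.
The smallest witness among the given bases is 3.

3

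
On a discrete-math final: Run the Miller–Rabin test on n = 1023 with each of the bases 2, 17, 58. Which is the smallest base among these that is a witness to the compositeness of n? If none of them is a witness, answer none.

n − 1 = 1022 = 2^1 · 511, so s = 1 and d = 511.
Base 2: x_0 = 2^511 mod 1023 = 2. x_0 ∉ {1, 1022} and s = 1, so 2 is a Miller–Rabin witness and 1023 is composite.
Base 17: x_0 = 17^511 mod 1023 = 17. x_0 ∉ {1, 1022} and s = 1, so 17 is a Miller–Rabin witness and 1023 is composite.
Base 58: x_0 = 58^511 mod 1023 = 58. x_0 ∉ {1, 1022} and s = 1, so 58 is a Miller–Rabin witness and 1023 is composite.
The smallest witness among the given bases is 2.

2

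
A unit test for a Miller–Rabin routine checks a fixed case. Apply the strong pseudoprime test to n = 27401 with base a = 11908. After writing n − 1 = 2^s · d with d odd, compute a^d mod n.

n − 1 = 27400 = 2^3 · 3425, so s = 3 and d = 3425.
Repeated squaring mod 27401: 11908^1 ≡ 11908, 11908^2 ≡ 289, 11908^4 ≡ 1318, 11908^8 ≡ 10861, 11908^16 ≡ 16, 11908^32 ≡ 256, 11908^64 ≡ 10734, 11908^128 ≡ 24952, 11908^256 ≡ 24183, 11908^512 ≡ 25347, 11908^1024 ≡ 26563, 11908^2048 ≡ 17219.
3425 = 2048 + 1024 + 256 + 64 + 32 + 1, so 11908^3425 ≡ 17219·26563·24183·10734·256·11908 ≡ 10273 (mod 27401).

10273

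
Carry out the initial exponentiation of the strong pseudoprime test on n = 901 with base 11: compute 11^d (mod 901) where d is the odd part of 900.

623

n − 1 = 900 = 2^2 · 225, so s = 2 and d = 225.
Repeated squaring mod 901: 11^1 ≡ 11, 11^2 ≡ 121, 11^4 ≡ 225, 11^8 ≡ 169, 11^16 ≡ 630, 11^32 ≡ 460, 11^64 ≡ 766, 11^128 ≡ 205.
225 = 128 + 64 + 32 + 1, so 11^225 ≡ 205·766·460·11 ≡ 623 (mod 901).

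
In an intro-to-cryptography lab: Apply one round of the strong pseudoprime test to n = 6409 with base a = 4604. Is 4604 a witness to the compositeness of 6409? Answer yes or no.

yes

n − 1 = 6408 = 2^3 · 801, so s = 3 and d = 801.
x_0 = 4604^801 mod 6409 = 1136.
x_0 is neither 1 nor 6408, so continue squaring.
x_1 = 1136^2 mod 6409 = 2287.
x_2 = 2287^2 mod 6409 = 625.
Reached i = s−1 = 2 without hitting −1: 4604 is a Miller–Rabin witness and 6409 is composite.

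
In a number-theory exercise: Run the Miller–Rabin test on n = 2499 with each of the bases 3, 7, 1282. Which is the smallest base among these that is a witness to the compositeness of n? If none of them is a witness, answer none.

n − 1 = 2498 = 2^1 · 1249, so s = 1 and d = 1249.
Base 3: x_0 = 3^1249 mod 2499 = 1074. x_0 ∉ {1, 2498} and s = 1, so 3 is a Miller–Rabin witness and 2499 is composite.
Base 7: x_0 = 7^1249 mod 2499 = 1078. x_0 ∉ {1, 2498} and s = 1, so 7 is a Miller–Rabin witness and 2499 is composite.
Base 1282: x_0 = 1282^1249 mod 2499 = 1639. x_0 ∉ {1, 2498} and s = 1, so 1282 is a Miller–Rabin witness and 2499 is composite.
The smallest witness among the given bases is 3.

3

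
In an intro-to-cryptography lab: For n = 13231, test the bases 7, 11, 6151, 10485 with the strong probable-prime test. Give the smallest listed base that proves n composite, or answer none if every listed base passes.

n − 1 = 13230 = 2^1 · 6615, so s = 1 and d = 6615.
Base 7: x_0 = 7^6615 mod 13231 = 9230. x_0 ∉ {1, 13230} and s = 1, so 7 is a Miller–Rabin witness and 13231 is composite.
Base 11: x_0 = 11^6615 mod 13231 = 3898. x_0 ∉ {1, 13230} and s = 1, so 11 is a Miller–Rabin witness and 13231 is composite.
Base 6151: x_0 = 6151^6615 mod 13231 = 7181. x_0 ∉ {1, 13230} and s = 1, so 6151 is a Miller–Rabin witness and 13231 is composite.
Base 10485: x_0 = 10485^6615 mod 13231 = 6327. x_0 ∉ {1, 13230} and s = 1, so 10485 is a Miller–Rabin witness and 13231 is composite.
The smallest witness among the given bases is 7.

7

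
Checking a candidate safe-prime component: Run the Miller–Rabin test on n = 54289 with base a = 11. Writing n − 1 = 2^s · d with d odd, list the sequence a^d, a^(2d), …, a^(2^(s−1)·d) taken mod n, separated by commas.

n − 1 = 54288 = 2^4 · 3393, so s = 4 and d = 3393.
x_0 = 11^3393 mod 54289 = 10473.
x_1 = 10473^2 mod 54289 = 19949.
x_2 = 19949^2 mod 54289 = 24231.
x_3 = 24231^2 mod 54289 = 5826.

10473, 19949, 24231, 5826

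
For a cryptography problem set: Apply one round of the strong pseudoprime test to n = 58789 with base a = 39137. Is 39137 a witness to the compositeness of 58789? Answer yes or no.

n − 1 = 58788 = 2^2 · 14697, so s = 2 and d = 14697.
x_0 = 39137^14697 mod 58789 = 27451.
x_0 is neither 1 nor 58788, so continue squaring.
x_1 = 27451^2 mod 58789 = 58788.
x_1 ≡ −1, so 39137 is not a witness.

no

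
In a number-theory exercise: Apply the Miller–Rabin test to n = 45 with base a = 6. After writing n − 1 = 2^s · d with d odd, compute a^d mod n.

n − 1 = 44 = 2^2 · 11, so s = 2 and d = 11.
By repeated squaring, 6^11 ≡ 36 (mod 45).

36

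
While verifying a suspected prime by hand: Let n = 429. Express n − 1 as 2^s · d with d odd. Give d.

107

Halving: 428 → 214 → 107; 107 is odd.
So 428 = 2^2 · 107.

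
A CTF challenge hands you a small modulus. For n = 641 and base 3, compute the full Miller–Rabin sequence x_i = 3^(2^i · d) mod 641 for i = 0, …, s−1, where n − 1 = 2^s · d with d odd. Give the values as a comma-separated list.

n − 1 = 640 = 2^7 · 5, so s = 7 and d = 5.
x_0 = 3^5 mod 641 = 243.
x_1 = 243^2 mod 641 = 77.
x_2 = 77^2 mod 641 = 160.
x_3 = 160^2 mod 641 = 601.
x_4 = 601^2 mod 641 = 318.
x_5 = 318^2 mod 641 = 487.
x_6 = 487^2 mod 641 = 640.

243, 77, 160, 601, 318, 487, 640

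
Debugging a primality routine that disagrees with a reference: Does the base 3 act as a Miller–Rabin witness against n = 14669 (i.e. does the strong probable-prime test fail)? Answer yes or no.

no

n − 1 = 14668 = 2^2 · 3667, so s = 2 and d = 3667.
Repeated squaring mod 14669: 3^1 ≡ 3, 3^2 ≡ 9, 3^4 ≡ 81, 3^8 ≡ 6561, 3^16 ≡ 7875, 3^32 ≡ 9762, 3^64 ≡ 6820, 3^128 ≡ 11670, 3^256 ≡ 1904, 3^512 ≡ 1973, 3^1024 ≡ 5444, 3^2048 ≡ 5756.
3667 = 2048 + 1024 + 512 + 64 + 16 + 2 + 1, so 3^3667 ≡ 5756·5444·1973·6820·7875·9·3 ≡ 14286 (mod 14669).
x_0 = 3^3667 mod 14669 = 14286.
x_0 is neither 1 nor 14668, so continue squaring.
x_1 = 14286^2 mod 14669 = 14668.
x_1 ≡ −1, so 3 is not a witness.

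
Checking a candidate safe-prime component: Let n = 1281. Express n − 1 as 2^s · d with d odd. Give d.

5

Halving: 1280 → 640 → 320 → 160 → 80 → 40 → 20 → 10 → 5; 5 is odd.
So 1280 = 2^8 · 5.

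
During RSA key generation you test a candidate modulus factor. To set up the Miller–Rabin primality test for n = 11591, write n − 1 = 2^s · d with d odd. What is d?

Halving: 11590 → 5795; 5795 is odd.
So 11590 = 2^1 · 5795.

5795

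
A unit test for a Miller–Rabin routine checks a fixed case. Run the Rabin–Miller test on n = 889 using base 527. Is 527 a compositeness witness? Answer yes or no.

no

n − 1 = 888 = 2^3 · 111, so s = 3 and d = 111.
Repeated squaring mod 889: 527^1 ≡ 527, 527^2 ≡ 361, 527^4 ≡ 527, 527^8 ≡ 361, 527^16 ≡ 527, 527^32 ≡ 361, 527^64 ≡ 527.
111 = 64 + 32 + 8 + 4 + 2 + 1, so 527^111 ≡ 527·361·361·527·361·527 ≡ 1 (mod 889).
x_0 = 527^111 mod 889 = 1.
x_0 = 1, so 527 is not a witness.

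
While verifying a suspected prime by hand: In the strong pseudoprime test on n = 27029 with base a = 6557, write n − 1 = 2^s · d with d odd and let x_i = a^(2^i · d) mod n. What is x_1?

n − 1 = 27028 = 2^2 · 6757, so s = 2 and d = 6757.
x_0 = 6557^6757 mod 27029 = 2888.
x_1 = 2888^2 mod 27029 = 15612.

15612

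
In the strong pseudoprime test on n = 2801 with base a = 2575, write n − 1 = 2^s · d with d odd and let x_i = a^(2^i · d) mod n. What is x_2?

n − 1 = 2800 = 2^4 · 175, so s = 4 and d = 175.
Repeated squaring mod 2801: 2575^1 ≡ 2575, 2575^2 ≡ 658, 2575^4 ≡ 1610, 2575^8 ≡ 1175, 2575^16 ≡ 2533, 2575^32 ≡ 1799, 2575^64 ≡ 1246, 2575^128 ≡ 762.
175 = 128 + 32 + 8 + 4 + 2 + 1, so 2575^175 ≡ 762·1799·1175·1610·658·2575 ≡ 24 (mod 2801).
x_0 = 24.
x_1 = 24^2 mod 2801 = 576.
x_2 = 576^2 mod 2801 = 1258.

1258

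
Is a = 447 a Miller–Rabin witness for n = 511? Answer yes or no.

no

n − 1 = 510 = 2^1 · 255, so s = 1 and d = 255.
x_0 = 447^255 mod 511 = 510.
x_0 = 510 ≡ −1, so 447 is not a witness.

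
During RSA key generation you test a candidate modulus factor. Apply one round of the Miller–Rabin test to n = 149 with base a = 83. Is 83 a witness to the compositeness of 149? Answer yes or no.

n − 1 = 148 = 2^2 · 37, so s = 2 and d = 37.
x_0 = 83^37 mod 149 = 44.
x_0 is neither 1 nor 148, so continue squaring.
x_1 = 44^2 mod 149 = 148.
x_1 ≡ −1, so 83 is not a witness.

no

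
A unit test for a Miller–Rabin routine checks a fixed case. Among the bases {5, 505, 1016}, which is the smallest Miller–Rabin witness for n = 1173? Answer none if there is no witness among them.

n − 1 = 1172 = 2^2 · 293, so s = 2 and d = 293.
Base 5: x_0 = 5^293 mod 1173 = 983. x_0 is neither 1 nor 1172, so continue squaring. x_1 = 983^2 mod 1173 = 910. Reached i = s−1 = 1 without hitting −1: 5 is a Miller–Rabin witness and 1173 is composite.
Base 505: x_0 = 505^293 mod 1173 = 1057. x_0 is neither 1 nor 1172, so continue squaring. x_1 = 1057^2 mod 1173 = 553. Reached i = s−1 = 1 without hitting −1: 505 is a Miller–Rabin witness and 1173 is composite.
Base 1016: x_0 = 1016^293 mod 1173 = 353. x_0 is neither 1 nor 1172, so continue squaring. x_1 = 353^2 mod 1173 = 271. Reached i = s−1 = 1 without hitting −1: 1016 is a Miller–Rabin witness and 1173 is composite.
The smallest witness among the given bases is 5.

5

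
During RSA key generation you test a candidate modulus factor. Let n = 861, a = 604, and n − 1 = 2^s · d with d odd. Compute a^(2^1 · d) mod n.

n − 1 = 860 = 2^2 · 215, so s = 2 and d = 215.
x_0 = 604^215 mod 861 = 424.
x_1 = 424^2 mod 861 = 688.

688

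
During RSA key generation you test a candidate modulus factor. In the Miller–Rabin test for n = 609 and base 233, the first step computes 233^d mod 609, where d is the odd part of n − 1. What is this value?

n − 1 = 608 = 2^5 · 19, so s = 5 and d = 19.
233^19 mod 609 = 233.

233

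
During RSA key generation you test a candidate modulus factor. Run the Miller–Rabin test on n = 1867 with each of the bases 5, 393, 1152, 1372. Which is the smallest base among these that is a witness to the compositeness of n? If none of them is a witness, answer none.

none

n − 1 = 1866 = 2^1 · 933, so s = 1 and d = 933.
Base 5: x_0 = 5^933 mod 1867 = 1866. x_0 = 1866 ≡ −1, so 5 is not a witness.
Base 393: x_0 = 393^933 mod 1867 = 1. x_0 = 1, so 393 is not a witness.
Base 1152: x_0 = 1152^933 mod 1867 = 1866. x_0 = 1866 ≡ −1, so 1152 is not a witness.
Base 1372: x_0 = 1372^933 mod 1867 = 1. x_0 = 1, so 1372 is not a witness.
No listed base is a witness for 1867.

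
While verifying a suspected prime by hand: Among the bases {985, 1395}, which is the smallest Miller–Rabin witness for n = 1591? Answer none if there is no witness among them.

n − 1 = 1590 = 2^1 · 795, so s = 1 and d = 795.
Base 985: x_0 = 985^795 mod 1591 = 475. x_0 ∉ {1, 1590} and s = 1, so 985 is a Miller–Rabin witness and 1591 is composite.
Base 1395: x_0 = 1395^795 mod 1591 = 260. x_0 ∉ {1, 1590} and s = 1, so 1395 is a Miller–Rabin witness and 1591 is composite.
The smallest witness among the given bases is 985.

985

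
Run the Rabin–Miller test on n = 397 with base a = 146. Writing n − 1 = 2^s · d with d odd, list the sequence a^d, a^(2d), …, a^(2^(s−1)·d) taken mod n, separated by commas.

63, 396

n − 1 = 396 = 2^2 · 99, so s = 2 and d = 99.
x_0 = 146^99 mod 397 = 63.
x_1 = 63^2 mod 397 = 396.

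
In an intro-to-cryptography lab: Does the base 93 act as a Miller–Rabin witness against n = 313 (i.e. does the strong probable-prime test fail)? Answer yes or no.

no

n − 1 = 312 = 2^3 · 39, so s = 3 and d = 39.
x_0 = 93^39 mod 313 = 125.
x_0 is neither 1 nor 312, so continue squaring.
x_1 = 125^2 mod 313 = 288.
x_2 = 288^2 mod 313 = 312.
x_2 ≡ −1, so 93 is not a witness.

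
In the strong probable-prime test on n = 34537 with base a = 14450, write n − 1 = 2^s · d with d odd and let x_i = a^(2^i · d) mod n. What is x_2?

1

n − 1 = 34536 = 2^3 · 4317, so s = 3 and d = 4317.
x_0 = 14450^4317 mod 34537 = 30774.
x_1 = 30774^2 mod 34537 = 34536.
x_2 = 34536^2 mod 34537 = 1.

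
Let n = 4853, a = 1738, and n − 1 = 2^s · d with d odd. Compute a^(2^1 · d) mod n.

1731

n − 1 = 4852 = 2^2 · 1213, so s = 2 and d = 1213.
x_0 = 1738^1213 mod 4853 = 1714.
x_1 = 1714^2 mod 4853 = 1731.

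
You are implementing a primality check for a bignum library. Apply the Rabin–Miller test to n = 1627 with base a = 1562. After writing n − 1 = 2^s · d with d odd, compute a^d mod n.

n − 1 = 1626 = 2^1 · 813, so s = 1 and d = 813.
Repeated squaring mod 1627: 1562^1 ≡ 1562, 1562^2 ≡ 971, 1562^4 ≡ 808, 1562^8 ≡ 437, 1562^16 ≡ 610, 1562^32 ≡ 1144, 1562^64 ≡ 628, 1562^128 ≡ 650, 1562^256 ≡ 1107, 1562^512 ≡ 318.
813 = 512 + 256 + 32 + 8 + 4 + 1, so 1562^813 ≡ 318·1107·1144·437·808·1562 ≡ 1626 (mod 1627).

1626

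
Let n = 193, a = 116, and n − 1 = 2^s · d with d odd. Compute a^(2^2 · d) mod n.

n − 1 = 192 = 2^6 · 3, so s = 6 and d = 3.
x_0 = 116^3 mod 193 = 105.
x_1 = 105^2 mod 193 = 24.
x_2 = 24^2 mod 193 = 190.

190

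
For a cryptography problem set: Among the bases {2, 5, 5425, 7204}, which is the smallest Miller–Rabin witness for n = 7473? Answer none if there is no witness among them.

n − 1 = 7472 = 2^4 · 467, so s = 4 and d = 467.
Base 2: x_0 = 2^467 mod 7473 = 5486. x_0 is neither 1 nor 7472, so continue squaring. x_1 = 5486^2 mod 7473 = 2425. x_2 = 2425^2 mod 7473 = 6847. x_3 = 6847^2 mod 7473 = 3280. Reached i = s−1 = 3 without hitting −1: 2 is a Miller–Rabin witness and 7473 is composite.
Base 5: x_0 = 5^467 mod 7473 = 6074. x_0 is neither 1 nor 7472, so continue squaring. x_1 = 6074^2 mod 7473 = 6748. x_2 = 6748^2 mod 7473 = 2515. x_3 = 2515^2 mod 7473 = 3067. Reached i = s−1 = 3 without hitting −1: 5 is a Miller–Rabin witness and 7473 is composite.
Base 5425: x_0 = 5425^467 mod 7473 = 2611. x_0 is neither 1 nor 7472, so continue squaring. x_1 = 2611^2 mod 7473 = 1945. x_2 = 1945^2 mod 7473 = 1687. x_3 = 1687^2 mod 7473 = 6229. Reached i = s−1 = 3 without hitting −1: 5425 is a Miller–Rabin witness and 7473 is composite.
Base 7204: x_0 = 7204^467 mod 7473 = 6055. x_0 is neither 1 nor 7472, so continue squaring. x_1 = 6055^2 mod 7473 = 487. x_2 = 487^2 mod 7473 = 5506. x_3 = 5506^2 mod 7473 = 5548. Reached i = s−1 = 3 without hitting −1: 7204 is a Miller–Rabin witness and 7473 is composite.
The smallest witness among the given bases is 2.

2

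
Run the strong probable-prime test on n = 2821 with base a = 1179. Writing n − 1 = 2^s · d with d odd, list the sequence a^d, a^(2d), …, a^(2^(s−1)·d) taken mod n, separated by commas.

1210, 1

n − 1 = 2820 = 2^2 · 705, so s = 2 and d = 705.
x_0 = 1179^705 mod 2821 = 1210.
x_1 = 1210^2 mod 2821 = 1.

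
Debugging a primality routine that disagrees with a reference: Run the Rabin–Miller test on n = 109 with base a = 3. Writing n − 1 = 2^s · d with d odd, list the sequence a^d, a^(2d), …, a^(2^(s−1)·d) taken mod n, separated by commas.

1, 1

n − 1 = 108 = 2^2 · 27, so s = 2 and d = 27.
x_0 = 3^27 mod 109 = 1.
x_1 = 1^2 mod 109 = 1.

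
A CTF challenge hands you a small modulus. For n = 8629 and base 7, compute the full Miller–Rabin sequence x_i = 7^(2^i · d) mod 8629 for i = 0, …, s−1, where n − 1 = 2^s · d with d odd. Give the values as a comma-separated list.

4506, 8628

n − 1 = 8628 = 2^2 · 2157, so s = 2 and d = 2157.
x_0 = 7^2157 mod 8629 = 4506.
x_1 = 4506^2 mod 8629 = 8628.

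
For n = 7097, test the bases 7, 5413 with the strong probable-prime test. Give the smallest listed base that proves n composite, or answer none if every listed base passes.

7

n − 1 = 7096 = 2^3 · 887, so s = 3 and d = 887.
Base 7: x_0 = 7^887 mod 7097 = 6981. x_0 is neither 1 nor 7096, so continue squaring. x_1 = 6981^2 mod 7097 = 6359. x_2 = 6359^2 mod 7097 = 5272. Reached i = s−1 = 2 without hitting −1: 7 is a Miller–Rabin witness and 7097 is composite.
Base 5413: x_0 = 5413^887 mod 7097 = 2039. x_0 is neither 1 nor 7096, so continue squaring. x_1 = 2039^2 mod 7097 = 5776. x_2 = 5776^2 mod 7097 = 6276. Reached i = s−1 = 2 without hitting −1: 5413 is a Miller–Rabin witness and 7097 is composite.
The smallest witness among the given bases is 7.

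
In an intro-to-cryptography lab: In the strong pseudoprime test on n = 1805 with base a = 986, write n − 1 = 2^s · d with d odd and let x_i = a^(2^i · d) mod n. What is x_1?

1201

n − 1 = 1804 = 2^2 · 451, so s = 2 and d = 451.
x_0 = 986^451 mod 1805 = 511.
x_1 = 511^2 mod 1805 = 1201.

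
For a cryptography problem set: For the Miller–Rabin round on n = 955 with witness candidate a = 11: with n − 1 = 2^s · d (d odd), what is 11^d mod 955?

261

n − 1 = 954 = 2^1 · 477, so s = 1 and d = 477.
11^477 mod 955 = 261.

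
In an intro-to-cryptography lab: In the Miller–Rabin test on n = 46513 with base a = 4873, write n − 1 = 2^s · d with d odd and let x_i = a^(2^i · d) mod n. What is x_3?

n − 1 = 46512 = 2^4 · 2907, so s = 4 and d = 2907.
x_0 = 4873^2907 mod 46513 = 44580.
x_1 = 44580^2 mod 46513 = 15449.
x_2 = 15449^2 mod 46513 = 13398.
x_3 = 13398^2 mod 46513 = 12737.

12737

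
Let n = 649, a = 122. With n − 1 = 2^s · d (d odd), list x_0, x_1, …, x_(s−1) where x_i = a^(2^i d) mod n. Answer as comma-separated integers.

144, 617, 375

n − 1 = 648 = 2^3 · 81, so s = 3 and d = 81.
x_0 = 122^81 mod 649 = 144.
x_1 = 144^2 mod 649 = 617.
x_2 = 617^2 mod 649 = 375.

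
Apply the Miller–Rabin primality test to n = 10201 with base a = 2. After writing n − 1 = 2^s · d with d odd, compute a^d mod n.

8272

n − 1 = 10200 = 2^3 · 1275, so s = 3 and d = 1275.
2^1275 mod 10201 = 8272.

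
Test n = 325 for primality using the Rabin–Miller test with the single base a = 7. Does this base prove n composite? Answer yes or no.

no

n − 1 = 324 = 2^2 · 81, so s = 2 and d = 81.
x_0 = 7^81 mod 325 = 307.
x_0 is neither 1 nor 324, so continue squaring.
x_1 = 307^2 mod 325 = 324.
x_1 ≡ −1, so 7 is not a witness.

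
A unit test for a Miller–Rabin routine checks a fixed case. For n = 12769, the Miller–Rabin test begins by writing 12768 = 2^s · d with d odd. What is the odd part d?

Halving: 12768 → 6384 → 3192 → 1596 → 798 → 399; 399 is odd.
So 12768 = 2^5 · 399.

399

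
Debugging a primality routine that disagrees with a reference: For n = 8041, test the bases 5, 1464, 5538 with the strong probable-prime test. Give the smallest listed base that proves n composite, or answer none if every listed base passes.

n − 1 = 8040 = 2^3 · 1005, so s = 3 and d = 1005.
Base 5: x_0 = 5^1005 mod 8041 = 7041. x_0 is neither 1 nor 8040, so continue squaring. x_1 = 7041^2 mod 8041 = 2916. x_2 = 2916^2 mod 8041 = 3719. Reached i = s−1 = 2 without hitting −1: 5 is a Miller–Rabin witness and 8041 is composite.
Base 1464: x_0 = 1464^1005 mod 8041 = 7767. x_0 is neither 1 nor 8040, so continue squaring. x_1 = 7767^2 mod 8041 = 2707. x_2 = 2707^2 mod 8041 = 2498. Reached i = s−1 = 2 without hitting −1: 1464 is a Miller–Rabin witness and 8041 is composite.
Base 5538: x_0 = 5538^1005 mod 8041 = 8020. x_0 is neither 1 nor 8040, so continue squaring. x_1 = 8020^2 mod 8041 = 441. x_2 = 441^2 mod 8041 = 1497. Reached i = s−1 = 2 without hitting −1: 5538 is a Miller–Rabin witness and 8041 is composite.
The smallest witness among the given bases is 5.

5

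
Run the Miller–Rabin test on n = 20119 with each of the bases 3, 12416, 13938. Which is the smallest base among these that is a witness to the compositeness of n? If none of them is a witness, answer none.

n − 1 = 20118 = 2^1 · 10059, so s = 1 and d = 10059.
Base 3: x_0 = 3^10059 mod 20119 = 5361. x_0 ∉ {1, 20118} and s = 1, so 3 is a Miller–Rabin witness and 20119 is composite.
Base 12416: x_0 = 12416^10059 mod 20119 = 7597. x_0 ∉ {1, 20118} and s = 1, so 12416 is a Miller–Rabin witness and 20119 is composite.
Base 13938: x_0 = 13938^10059 mod 20119 = 10308. x_0 ∉ {1, 20118} and s = 1, so 13938 is a Miller–Rabin witness and 20119 is composite.
The smallest witness among the given bases is 3.

3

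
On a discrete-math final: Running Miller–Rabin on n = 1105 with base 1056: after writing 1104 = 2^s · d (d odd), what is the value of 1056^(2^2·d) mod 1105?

781

n − 1 = 1104 = 2^4 · 69, so s = 4 and d = 69.
x_0 = 1056^69 mod 1105 = 66.
x_1 = 66^2 mod 1105 = 1041.
x_2 = 1041^2 mod 1105 = 781.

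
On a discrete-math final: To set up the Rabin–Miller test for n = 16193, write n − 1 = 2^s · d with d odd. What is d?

253

Halving: 16192 → 8096 → 4048 → 2024 → 1012 → 506 → 253; 253 is odd.
So 16192 = 2^6 · 253.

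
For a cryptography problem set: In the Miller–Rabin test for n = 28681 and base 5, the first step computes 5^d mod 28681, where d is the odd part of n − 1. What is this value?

n − 1 = 28680 = 2^3 · 3585, so s = 3 and d = 3585.
Repeated squaring mod 28681: 5^1 ≡ 5, 5^2 ≡ 25, 5^4 ≡ 625, 5^8 ≡ 17772, 5^16 ≡ 8812, 5^32 ≡ 11877, 5^64 ≡ 9971, 5^128 ≡ 12495, 5^256 ≡ 14342, 5^512 ≡ 21513, 5^1024 ≡ 12553, 5^2048 ≡ 4395.
3585 = 2048 + 1024 + 512 + 1, so 5^3585 ≡ 4395·12553·21513·5 ≡ 17724 (mod 28681).

17724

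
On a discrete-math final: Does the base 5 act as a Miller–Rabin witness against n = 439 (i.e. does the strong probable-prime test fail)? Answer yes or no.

no

n − 1 = 438 = 2^1 · 219, so s = 1 and d = 219.
x_0 = 5^219 mod 439 = 1.
x_0 = 1, so 5 is not a witness.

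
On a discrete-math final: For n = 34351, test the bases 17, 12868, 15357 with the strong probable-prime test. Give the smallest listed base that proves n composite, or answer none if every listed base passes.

none

n − 1 = 34350 = 2^1 · 17175, so s = 1 and d = 17175.
Base 17: x_0 = 17^17175 mod 34351 = 34350. x_0 = 34350 ≡ −1, so 17 is not a witness.
Base 12868: x_0 = 12868^17175 mod 34351 = 34350. x_0 = 34350 ≡ −1, so 12868 is not a witness.
Base 15357: x_0 = 15357^17175 mod 34351 = 1. x_0 = 1, so 15357 is not a witness.
No listed base is a witness for 34351.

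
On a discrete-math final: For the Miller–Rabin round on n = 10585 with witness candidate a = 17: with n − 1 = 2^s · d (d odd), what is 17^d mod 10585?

n − 1 = 10584 = 2^3 · 1323, so s = 3 and d = 1323.
Repeated squaring mod 10585: 17^1 ≡ 17, 17^2 ≡ 289, 17^4 ≡ 9426, 17^8 ≡ 9571, 17^16 ≡ 1451, 17^32 ≡ 9571, 17^64 ≡ 1451, 17^128 ≡ 9571, 17^256 ≡ 1451, 17^512 ≡ 9571, 17^1024 ≡ 1451.
1323 = 1024 + 256 + 32 + 8 + 2 + 1, so 17^1323 ≡ 1451·1451·9571·9571·289·17 ≡ 4913 (mod 10585).

4913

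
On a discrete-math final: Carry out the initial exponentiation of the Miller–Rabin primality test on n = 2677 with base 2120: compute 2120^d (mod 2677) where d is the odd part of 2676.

2127

n − 1 = 2676 = 2^2 · 669, so s = 2 and d = 669.
Repeated squaring mod 2677: 2120^1 ≡ 2120, 2120^2 ≡ 2394, 2120^4 ≡ 2456, 2120^8 ≡ 655, 2120^16 ≡ 705, 2120^32 ≡ 1780, 2120^64 ≡ 1509, 2120^128 ≡ 1631, 2120^256 ≡ 1900, 2120^512 ≡ 1404.
669 = 512 + 128 + 16 + 8 + 4 + 1, so 2120^669 ≡ 1404·1631·705·655·2456·2120 ≡ 2127 (mod 2677).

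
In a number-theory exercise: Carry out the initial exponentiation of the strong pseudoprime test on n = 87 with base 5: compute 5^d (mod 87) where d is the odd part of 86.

n − 1 = 86 = 2^1 · 43, so s = 1 and d = 43.
Repeated squaring mod 87: 5^1 ≡ 5, 5^2 ≡ 25, 5^4 ≡ 16, 5^8 ≡ 82, 5^16 ≡ 25, 5^32 ≡ 16.
43 = 32 + 8 + 2 + 1, so 5^43 ≡ 16·82·25·5 ≡ 5 (mod 87).

5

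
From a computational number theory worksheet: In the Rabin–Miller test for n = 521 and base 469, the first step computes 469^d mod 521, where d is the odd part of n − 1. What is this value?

n − 1 = 520 = 2^3 · 65, so s = 3 and d = 65.
Repeated squaring mod 521: 469^1 ≡ 469, 469^2 ≡ 99, 469^4 ≡ 423, 469^8 ≡ 226, 469^16 ≡ 18, 469^32 ≡ 324, 469^64 ≡ 255.
65 = 64 + 1, so 469^65 ≡ 255·469 ≡ 286 (mod 521).

286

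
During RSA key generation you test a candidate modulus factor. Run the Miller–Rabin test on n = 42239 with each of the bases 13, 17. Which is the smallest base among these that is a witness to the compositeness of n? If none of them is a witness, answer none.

n − 1 = 42238 = 2^1 · 21119, so s = 1 and d = 21119.
Base 13: x_0 = 13^21119 mod 42239 = 42238. x_0 = 42238 ≡ −1, so 13 is not a witness.
Base 17: x_0 = 17^21119 mod 42239 = 42238. x_0 = 42238 ≡ −1, so 17 is not a witness.
No listed base is a witness for 42239.

none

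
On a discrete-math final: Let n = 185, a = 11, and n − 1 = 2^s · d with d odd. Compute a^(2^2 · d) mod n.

n − 1 = 184 = 2^3 · 23, so s = 3 and d = 23.
By repeated squaring, 11^23 ≡ 101 (mod 185).
x_0 = 101.
x_1 = 101^2 mod 185 = 26.
x_2 = 26^2 mod 185 = 121.

121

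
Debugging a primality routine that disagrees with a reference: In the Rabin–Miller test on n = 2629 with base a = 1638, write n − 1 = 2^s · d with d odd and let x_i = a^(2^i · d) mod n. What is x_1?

287

n − 1 = 2628 = 2^2 · 657, so s = 2 and d = 657.
x_0 = 1638^657 mod 2629 = 54.
x_1 = 54^2 mod 2629 = 287.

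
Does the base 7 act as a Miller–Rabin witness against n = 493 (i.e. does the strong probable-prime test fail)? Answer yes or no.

n − 1 = 492 = 2^2 · 123, so s = 2 and d = 123.
x_0 = 7^123 mod 493 = 371.
x_0 is neither 1 nor 492, so continue squaring.
x_1 = 371^2 mod 493 = 94.
Reached i = s−1 = 1 without hitting −1: 7 is a Miller–Rabin witness and 493 is composite.

yes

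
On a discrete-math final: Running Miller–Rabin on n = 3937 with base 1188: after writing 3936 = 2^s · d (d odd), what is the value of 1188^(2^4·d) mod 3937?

3883

n − 1 = 3936 = 2^5 · 123, so s = 5 and d = 123.
Repeated squaring mod 3937: 1188^1 ≡ 1188, 1188^2 ≡ 1898, 1188^4 ≡ 49, 1188^8 ≡ 2401, 1188^16 ≡ 1033, 1188^32 ≡ 162, 1188^64 ≡ 2622.
123 = 64 + 32 + 16 + 8 + 2 + 1, so 1188^123 ≡ 2622·162·1033·2401·1898·1188 ≡ 1372 (mod 3937).
x_0 = 1372.
x_1 = 1372^2 mod 3937 = 498.
x_2 = 498^2 mod 3937 = 3910.
x_3 = 3910^2 mod 3937 = 729.
x_4 = 729^2 mod 3937 = 3883.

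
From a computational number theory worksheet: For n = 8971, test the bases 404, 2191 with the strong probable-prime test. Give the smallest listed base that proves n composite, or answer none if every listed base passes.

none

n − 1 = 8970 = 2^1 · 4485, so s = 1 and d = 4485.
Base 404: x_0 = 404^4485 mod 8971 = 8970. x_0 = 8970 ≡ −1, so 404 is not a witness.
Base 2191: x_0 = 2191^4485 mod 8971 = 1. x_0 = 1, so 2191 is not a witness.
No listed base is a witness for 8971.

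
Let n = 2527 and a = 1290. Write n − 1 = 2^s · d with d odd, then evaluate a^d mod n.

505

n − 1 = 2526 = 2^1 · 1263, so s = 1 and d = 1263.
1290^1263 mod 2527 = 505.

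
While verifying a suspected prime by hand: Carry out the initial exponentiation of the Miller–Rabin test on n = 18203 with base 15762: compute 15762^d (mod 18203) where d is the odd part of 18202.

13512

n − 1 = 18202 = 2^1 · 9101, so s = 1 and d = 9101.
Repeated squaring mod 18203: 15762^1 ≡ 15762, 15762^2 ≡ 6100, 15762^4 ≡ 3068, 15762^8 ≡ 1673, 15762^16 ≡ 13870, 15762^32 ≡ 7596, 15762^64 ≡ 13909, 15762^128 ≡ 17000, 15762^256 ≡ 9172, 15762^512 ≡ 9521, 15762^1024 ≡ 16704, 15762^2048 ≡ 8032, 15762^4096 ≡ 1592, 15762^8192 ≡ 4247.
9101 = 8192 + 512 + 256 + 128 + 8 + 4 + 1, so 15762^9101 ≡ 4247·9521·9172·17000·1673·3068·15762 ≡ 13512 (mod 18203).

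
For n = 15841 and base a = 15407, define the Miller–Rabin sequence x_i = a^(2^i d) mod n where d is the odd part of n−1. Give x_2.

7812

n − 1 = 15840 = 2^5 · 495, so s = 5 and d = 495.
Repeated squaring mod 15841: 15407^1 ≡ 15407, 15407^2 ≡ 14105, 15407^4 ≡ 3906, 15407^8 ≡ 1953, 15407^16 ≡ 12369, 15407^32 ≡ 15624, 15407^64 ≡ 15407, 15407^128 ≡ 14105, 15407^256 ≡ 3906.
495 = 256 + 128 + 64 + 32 + 8 + 4 + 2 + 1, so 15407^495 ≡ 3906·14105·15407·15624·1953·3906·14105·15407 ≡ 7812 (mod 15841).
x_0 = 7812.
x_1 = 7812^2 mod 15841 = 7812.
x_2 = 7812^2 mod 15841 = 7812.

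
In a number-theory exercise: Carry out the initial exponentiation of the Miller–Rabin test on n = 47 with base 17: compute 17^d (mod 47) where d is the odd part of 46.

n − 1 = 46 = 2^1 · 23, so s = 1 and d = 23.
Repeated squaring mod 47: 17^1 ≡ 17, 17^2 ≡ 7, 17^4 ≡ 2, 17^8 ≡ 4, 17^16 ≡ 16.
23 = 16 + 4 + 2 + 1, so 17^23 ≡ 16·2·7·17 ≡ 1 (mod 47).

1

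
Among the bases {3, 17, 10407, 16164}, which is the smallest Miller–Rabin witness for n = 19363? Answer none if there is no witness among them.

3

n − 1 = 19362 = 2^1 · 9681, so s = 1 and d = 9681.
Base 3: x_0 = 3^9681 mod 19363 = 6837. x_0 ∉ {1, 19362} and s = 1, so 3 is a Miller–Rabin witness and 19363 is composite.
Base 17: x_0 = 17^9681 mod 19363 = 14161. x_0 ∉ {1, 19362} and s = 1, so 17 is a Miller–Rabin witness and 19363 is composite.
Base 10407: x_0 = 10407^9681 mod 19363 = 17241. x_0 ∉ {1, 19362} and s = 1, so 10407 is a Miller–Rabin witness and 19363 is composite.
Base 16164: x_0 = 16164^9681 mod 19363 = 10945. x_0 ∉ {1, 19362} and s = 1, so 16164 is a Miller–Rabin witness and 19363 is composite.
The smallest witness among the given bases is 3.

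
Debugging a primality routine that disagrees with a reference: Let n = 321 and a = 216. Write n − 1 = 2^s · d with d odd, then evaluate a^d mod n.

246

n − 1 = 320 = 2^6 · 5, so s = 6 and d = 5.
Repeated squaring mod 321: 216^1 ≡ 216, 216^2 ≡ 111, 216^4 ≡ 123.
5 = 4 + 1, so 216^5 ≡ 123·216 ≡ 246 (mod 321).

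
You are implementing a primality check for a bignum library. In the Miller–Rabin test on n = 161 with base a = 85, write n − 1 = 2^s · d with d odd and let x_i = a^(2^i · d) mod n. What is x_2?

8

n − 1 = 160 = 2^5 · 5, so s = 5 and d = 5.
Repeated squaring mod 161: 85^1 ≡ 85, 85^2 ≡ 141, 85^4 ≡ 78.
5 = 4 + 1, so 85^5 ≡ 78·85 ≡ 29 (mod 161).
x_0 = 29.
x_1 = 29^2 mod 161 = 36.
x_2 = 36^2 mod 161 = 8.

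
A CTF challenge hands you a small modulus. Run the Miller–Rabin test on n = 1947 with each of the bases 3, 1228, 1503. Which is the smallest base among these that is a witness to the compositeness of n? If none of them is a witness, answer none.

n − 1 = 1946 = 2^1 · 973, so s = 1 and d = 973.
Base 3: x_0 = 3^973 mod 1947 = 852. x_0 ∉ {1, 1946} and s = 1, so 3 is a Miller–Rabin witness and 1947 is composite.
Base 1228: x_0 = 1228^973 mod 1947 = 838. x_0 ∉ {1, 1946} and s = 1, so 1228 is a Miller–Rabin witness and 1947 is composite.
Base 1503: x_0 = 1503^973 mod 1947 = 57. x_0 ∉ {1, 1946} and s = 1, so 1503 is a Miller–Rabin witness and 1947 is composite.
The smallest witness among the given bases is 3.

3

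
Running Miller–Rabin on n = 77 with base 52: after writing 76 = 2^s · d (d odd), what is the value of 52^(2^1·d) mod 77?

n − 1 = 76 = 2^2 · 19, so s = 2 and d = 19.
Repeated squaring mod 77: 52^1 ≡ 52, 52^2 ≡ 9, 52^4 ≡ 4, 52^8 ≡ 16, 52^16 ≡ 25.
19 = 16 + 2 + 1, so 52^19 ≡ 25·9·52 ≡ 73 (mod 77).
x_0 = 73.
x_1 = 73^2 mod 77 = 16.

16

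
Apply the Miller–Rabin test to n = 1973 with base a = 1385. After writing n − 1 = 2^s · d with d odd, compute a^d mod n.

1714

n − 1 = 1972 = 2^2 · 493, so s = 2 and d = 493.
Repeated squaring mod 1973: 1385^1 ≡ 1385, 1385^2 ≡ 469, 1385^4 ≡ 958, 1385^8 ≡ 319, 1385^16 ≡ 1138, 1385^32 ≡ 756, 1385^64 ≡ 1339, 1385^128 ≡ 1437, 1385^256 ≡ 1211.
493 = 256 + 128 + 64 + 32 + 8 + 4 + 1, so 1385^493 ≡ 1211·1437·1339·756·319·958·1385 ≡ 1714 (mod 1973).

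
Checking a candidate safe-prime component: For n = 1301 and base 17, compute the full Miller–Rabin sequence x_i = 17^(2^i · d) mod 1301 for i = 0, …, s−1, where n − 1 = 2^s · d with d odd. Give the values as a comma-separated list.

n − 1 = 1300 = 2^2 · 325, so s = 2 and d = 325.
x_0 = 17^325 mod 1301 = 1.
x_1 = 1^2 mod 1301 = 1.

1, 1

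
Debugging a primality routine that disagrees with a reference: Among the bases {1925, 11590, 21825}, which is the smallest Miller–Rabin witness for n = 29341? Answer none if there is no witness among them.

11590

n − 1 = 29340 = 2^2 · 7335, so s = 2 and d = 7335.
Base 1925: x_0 = 1925^7335 mod 29341 = 1. x_0 = 1, so 1925 is not a witness.
Base 11590: x_0 = 11590^7335 mod 29341 = 3294. x_0 is neither 1 nor 29340, so continue squaring. x_1 = 3294^2 mod 29341 = 23607. Reached i = s−1 = 1 without hitting −1: 11590 is a Miller–Rabin witness and 29341 is composite.
Base 21825: x_0 = 21825^7335 mod 29341 = 18543. x_0 is neither 1 nor 29340, so continue squaring. x_1 = 18543^2 mod 29341 = 25011. Reached i = s−1 = 1 without hitting −1: 21825 is a Miller–Rabin witness and 29341 is composite.
The smallest witness among the given bases is 11590.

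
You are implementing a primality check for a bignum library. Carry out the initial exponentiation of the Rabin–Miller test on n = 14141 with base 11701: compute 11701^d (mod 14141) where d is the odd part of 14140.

n − 1 = 14140 = 2^2 · 3535, so s = 2 and d = 3535.
By repeated squaring, 11701^3535 ≡ 5896 (mod 14141).

5896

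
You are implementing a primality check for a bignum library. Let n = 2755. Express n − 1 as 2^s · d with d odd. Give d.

1377

Halving: 2754 → 1377; 1377 is odd.
So 2754 = 2^1 · 1377.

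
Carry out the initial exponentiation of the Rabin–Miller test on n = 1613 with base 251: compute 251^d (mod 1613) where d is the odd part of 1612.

1486

n − 1 = 1612 = 2^2 · 403, so s = 2 and d = 403.
251^403 mod 1613 = 1486.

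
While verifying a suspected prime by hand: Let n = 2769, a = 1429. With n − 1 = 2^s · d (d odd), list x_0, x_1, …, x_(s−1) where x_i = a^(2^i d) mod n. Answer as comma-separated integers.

n − 1 = 2768 = 2^4 · 173, so s = 4 and d = 173.
x_0 = 1429^173 mod 2769 = 64.
x_1 = 64^2 mod 2769 = 1327.
x_2 = 1327^2 mod 2769 = 2614.
x_3 = 2614^2 mod 2769 = 1873.

64, 1327, 2614, 1873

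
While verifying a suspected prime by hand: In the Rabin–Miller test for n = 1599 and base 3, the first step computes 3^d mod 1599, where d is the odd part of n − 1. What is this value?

n − 1 = 1598 = 2^1 · 799, so s = 1 and d = 799.
Repeated squaring mod 1599: 3^1 ≡ 3, 3^2 ≡ 9, 3^4 ≡ 81, 3^8 ≡ 165, 3^16 ≡ 42, 3^32 ≡ 165, 3^64 ≡ 42, 3^128 ≡ 165, 3^256 ≡ 42, 3^512 ≡ 165.
799 = 512 + 256 + 16 + 8 + 4 + 2 + 1, so 3^799 ≡ 165·42·42·165·81·9·3 ≡ 588 (mod 1599).

588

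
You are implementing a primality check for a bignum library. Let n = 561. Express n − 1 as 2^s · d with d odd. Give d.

35

Halving: 560 → 280 → 140 → 70 → 35; 35 is odd.
So 560 = 2^4 · 35.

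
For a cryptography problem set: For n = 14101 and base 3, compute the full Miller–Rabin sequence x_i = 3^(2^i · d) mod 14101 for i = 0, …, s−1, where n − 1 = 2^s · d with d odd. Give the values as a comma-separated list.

2917, 5986

n − 1 = 14100 = 2^2 · 3525, so s = 2 and d = 3525.
x_0 = 3^3525 mod 14101 = 2917.
x_1 = 2917^2 mod 14101 = 5986.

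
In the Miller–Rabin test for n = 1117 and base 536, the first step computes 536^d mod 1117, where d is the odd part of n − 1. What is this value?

n − 1 = 1116 = 2^2 · 279, so s = 2 and d = 279.
536^279 mod 1117 = 1116.

1116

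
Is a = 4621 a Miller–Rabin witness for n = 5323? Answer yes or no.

no

n − 1 = 5322 = 2^1 · 2661, so s = 1 and d = 2661.
x_0 = 4621^2661 mod 5323 = 1.
x_0 = 1, so 4621 is not a witness.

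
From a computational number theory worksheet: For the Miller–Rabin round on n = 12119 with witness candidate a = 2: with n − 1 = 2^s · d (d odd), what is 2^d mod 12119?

1

n − 1 = 12118 = 2^1 · 6059, so s = 1 and d = 6059.
By repeated squaring, 2^6059 ≡ 1 (mod 12119).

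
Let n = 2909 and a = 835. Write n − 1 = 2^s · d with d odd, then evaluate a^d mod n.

2031

n − 1 = 2908 = 2^2 · 727, so s = 2 and d = 727.
Repeated squaring mod 2909: 835^1 ≡ 835, 835^2 ≡ 1974, 835^4 ≡ 1525, 835^8 ≡ 1334, 835^16 ≡ 2157, 835^32 ≡ 1158, 835^64 ≡ 2824, 835^128 ≡ 1407, 835^256 ≡ 1529, 835^512 ≡ 1914.
727 = 512 + 128 + 64 + 16 + 4 + 2 + 1, so 835^727 ≡ 1914·1407·2824·2157·1525·1974·835 ≡ 2031 (mod 2909).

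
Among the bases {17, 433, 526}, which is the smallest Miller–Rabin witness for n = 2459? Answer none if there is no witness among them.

n − 1 = 2458 = 2^1 · 1229, so s = 1 and d = 1229.
Base 17: x_0 = 17^1229 mod 2459 = 2458. x_0 = 2458 ≡ −1, so 17 is not a witness.
Base 433: x_0 = 433^1229 mod 2459 = 1. x_0 = 1, so 433 is not a witness.
Base 526: x_0 = 526^1229 mod 2459 = 1. x_0 = 1, so 526 is not a witness.
No listed base is a witness for 2459.

none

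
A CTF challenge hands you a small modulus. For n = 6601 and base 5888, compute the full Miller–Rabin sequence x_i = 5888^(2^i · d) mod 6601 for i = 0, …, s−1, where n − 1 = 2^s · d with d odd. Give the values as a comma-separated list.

n − 1 = 6600 = 2^3 · 825, so s = 3 and d = 825.
x_0 = 5888^825 mod 6601 = 5083.
x_1 = 5083^2 mod 6601 = 575.
x_2 = 575^2 mod 6601 = 575.

5083, 575, 575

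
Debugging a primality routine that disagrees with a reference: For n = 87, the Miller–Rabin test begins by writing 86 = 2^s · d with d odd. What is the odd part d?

Halving: 86 → 43; 43 is odd.
So 86 = 2^1 · 43.

43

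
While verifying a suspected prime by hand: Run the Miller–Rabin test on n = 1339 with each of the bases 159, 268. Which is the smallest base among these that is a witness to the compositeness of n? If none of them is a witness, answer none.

n − 1 = 1338 = 2^1 · 669, so s = 1 and d = 669.
Base 159: x_0 = 159^669 mod 1339 = 1. x_0 = 1, so 159 is not a witness.
Base 268: x_0 = 268^669 mod 1339 = 216. x_0 ∉ {1, 1338} and s = 1, so 268 is a Miller–Rabin witness and 1339 is composite.
The smallest witness among the given bases is 268.

268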